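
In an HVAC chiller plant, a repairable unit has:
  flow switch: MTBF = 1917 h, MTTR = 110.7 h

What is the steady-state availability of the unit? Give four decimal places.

0.9454

A(flow switch) = MTBF/(MTBF+MTTR) = 1917/(1917+110.7) = 0.9454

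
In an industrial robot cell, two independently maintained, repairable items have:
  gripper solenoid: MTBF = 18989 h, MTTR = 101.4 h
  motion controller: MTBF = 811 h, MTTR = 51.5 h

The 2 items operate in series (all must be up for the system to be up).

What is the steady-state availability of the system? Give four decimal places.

0.9353

A(gripper solenoid) = MTBF/(MTBF+MTTR) = 18989/(18989+101.4) = 0.994688
A(motion controller) = MTBF/(MTBF+MTTR) = 811/(811+51.5) = 0.940290
Series availability: 0.994688 × 0.940290 = 0.9353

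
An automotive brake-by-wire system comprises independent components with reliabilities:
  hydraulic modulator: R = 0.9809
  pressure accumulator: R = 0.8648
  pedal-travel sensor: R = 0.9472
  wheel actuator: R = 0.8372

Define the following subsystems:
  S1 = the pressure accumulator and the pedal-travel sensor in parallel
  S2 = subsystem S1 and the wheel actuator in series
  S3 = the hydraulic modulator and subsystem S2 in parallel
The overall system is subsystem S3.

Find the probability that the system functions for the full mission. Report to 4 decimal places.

0.9968

Parallel (pressure accumulator and pedal-travel sensor): 1 − (1 − 0.864800)(1 − 0.947200) = 0.992861
Series ([0.992861] and wheel actuator): 0.992861 × 0.837200 = 0.831223
Parallel (hydraulic modulator and [0.831223]): 1 − (1 − 0.980900)(1 − 0.831223) = 0.9968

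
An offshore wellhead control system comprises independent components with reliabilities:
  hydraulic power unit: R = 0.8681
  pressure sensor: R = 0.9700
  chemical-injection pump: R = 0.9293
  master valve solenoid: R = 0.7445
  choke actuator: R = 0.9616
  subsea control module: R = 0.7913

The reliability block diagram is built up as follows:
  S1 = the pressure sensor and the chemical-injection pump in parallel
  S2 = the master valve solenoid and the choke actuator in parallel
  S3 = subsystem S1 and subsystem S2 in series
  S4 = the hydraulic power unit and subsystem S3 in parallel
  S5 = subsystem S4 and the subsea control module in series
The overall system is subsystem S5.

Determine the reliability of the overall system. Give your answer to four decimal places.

0.7901

Parallel (pressure sensor and chemical-injection pump): 1 − (1 − 0.970000)(1 − 0.929300) = 0.997879
Parallel (master valve solenoid and choke actuator): 1 − (1 − 0.744500)(1 − 0.961600) = 0.990189
Series ([0.997879] and [0.990189]): 0.997879 × 0.990189 = 0.988089
Parallel (hydraulic power unit and [0.988089]): 1 − (1 − 0.868100)(1 − 0.988089) = 0.998429
Series ([0.998429] and subsea control module): 0.998429 × 0.791300 = 0.7901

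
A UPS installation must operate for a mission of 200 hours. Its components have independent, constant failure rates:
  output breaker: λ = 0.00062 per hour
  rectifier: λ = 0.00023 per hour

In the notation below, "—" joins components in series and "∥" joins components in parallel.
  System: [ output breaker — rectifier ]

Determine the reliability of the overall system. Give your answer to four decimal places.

0.8437

R(output breaker) = exp(−0.00062 × 200) = 0.883380
R(rectifier) = exp(−0.00023 × 200) = 0.955042
Series (output breaker and rectifier): 0.883380 × 0.955042 = 0.8437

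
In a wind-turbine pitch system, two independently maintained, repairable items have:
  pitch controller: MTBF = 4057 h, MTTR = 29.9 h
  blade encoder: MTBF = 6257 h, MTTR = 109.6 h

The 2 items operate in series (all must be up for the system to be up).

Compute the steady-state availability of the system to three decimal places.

0.976

A(pitch controller) = MTBF/(MTBF+MTTR) = 4057/(4057+29.9) = 0.992684
A(blade encoder) = MTBF/(MTBF+MTTR) = 6257/(6257+109.6) = 0.982785
Series availability: 0.992684 × 0.982785 = 0.976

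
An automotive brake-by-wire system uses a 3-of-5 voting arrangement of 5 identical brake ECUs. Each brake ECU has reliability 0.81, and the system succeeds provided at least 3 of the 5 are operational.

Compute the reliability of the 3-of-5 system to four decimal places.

R = Σ_{i=3}^{5} C(5,i) p^i (1−p)^{5−i} with p = 0.81
C(5,3)·0.81^3·0.19^2 = 0.191850
C(5,4)·0.81^4·0.19^1 = 0.408944
C(5,5)·0.81^5·0.19^0 = 0.348678
Sum = 0.9495

0.9495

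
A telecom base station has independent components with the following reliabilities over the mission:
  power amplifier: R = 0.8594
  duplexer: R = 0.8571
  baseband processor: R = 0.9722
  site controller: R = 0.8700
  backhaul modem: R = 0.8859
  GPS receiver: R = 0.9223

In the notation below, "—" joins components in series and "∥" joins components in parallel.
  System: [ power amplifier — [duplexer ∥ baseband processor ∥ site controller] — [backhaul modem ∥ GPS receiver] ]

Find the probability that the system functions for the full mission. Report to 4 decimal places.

0.8513

Parallel (duplexer, baseband processor, and site controller): 1 − (1 − 0.857100)(1 − 0.972200)(1 − 0.870000) = 0.999484
Parallel (backhaul modem and GPS receiver): 1 − (1 − 0.885900)(1 − 0.922300) = 0.991134
Series (power amplifier, [0.999484], and [0.991134]): 0.859400 × 0.999484 × 0.991134 = 0.8513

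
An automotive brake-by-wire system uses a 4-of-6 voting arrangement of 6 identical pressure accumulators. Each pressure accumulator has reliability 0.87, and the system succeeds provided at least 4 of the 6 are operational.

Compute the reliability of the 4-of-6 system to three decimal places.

R = Σ_{i=4}^{6} C(6,i) p^i (1−p)^{6−i} with p = 0.87
C(6,4)·0.87^4·0.13^2 = 0.14523
C(6,5)·0.87^5·0.13^1 = 0.38877
C(6,6)·0.87^6·0.13^0 = 0.43363
Sum = 0.968

0.968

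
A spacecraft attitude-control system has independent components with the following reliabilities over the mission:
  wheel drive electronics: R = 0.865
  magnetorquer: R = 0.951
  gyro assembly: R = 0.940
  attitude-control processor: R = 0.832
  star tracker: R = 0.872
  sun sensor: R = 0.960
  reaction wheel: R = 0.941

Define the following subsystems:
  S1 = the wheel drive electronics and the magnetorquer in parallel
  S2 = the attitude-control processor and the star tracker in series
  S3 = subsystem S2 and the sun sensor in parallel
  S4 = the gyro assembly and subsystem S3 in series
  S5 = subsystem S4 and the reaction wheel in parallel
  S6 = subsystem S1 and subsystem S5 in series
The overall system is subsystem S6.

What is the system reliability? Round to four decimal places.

0.9893

Parallel (wheel drive electronics and magnetorquer): 1 − (1 − 0.865000)(1 − 0.951000) = 0.993385
Series (attitude-control processor and star tracker): 0.832000 × 0.872000 = 0.725504
Parallel ([0.725504] and sun sensor): 1 − (1 − 0.725504)(1 − 0.960000) = 0.989020
Series (gyro assembly and [0.989020]): 0.940000 × 0.989020 = 0.929679
Parallel ([0.929679] and reaction wheel): 1 − (1 − 0.929679)(1 − 0.941000) = 0.995851
Series ([0.993385] and [0.995851]): 0.993385 × 0.995851 = 0.9893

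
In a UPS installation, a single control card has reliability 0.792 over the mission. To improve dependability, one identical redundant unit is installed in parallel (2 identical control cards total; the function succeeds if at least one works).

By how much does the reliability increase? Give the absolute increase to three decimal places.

R_before = 0.792
R_after = 1 − (1 − 0.792)^2 = 0.957
ΔR = 0.957 − 0.792 = 0.165

0.165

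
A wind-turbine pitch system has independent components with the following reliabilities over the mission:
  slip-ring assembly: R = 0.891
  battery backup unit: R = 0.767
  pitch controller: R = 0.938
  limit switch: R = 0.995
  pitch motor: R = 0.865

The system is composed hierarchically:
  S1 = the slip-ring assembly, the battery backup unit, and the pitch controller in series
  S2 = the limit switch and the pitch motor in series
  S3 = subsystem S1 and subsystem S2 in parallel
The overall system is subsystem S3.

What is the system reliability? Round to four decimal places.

Series (slip-ring assembly, battery backup unit, and pitch controller): 0.891000 × 0.767000 × 0.938000 = 0.641026
Series (limit switch and pitch motor): 0.995000 × 0.865000 = 0.860675
Parallel ([0.641026] and [0.860675]): 1 − (1 − 0.641026)(1 − 0.860675) = 0.9500

0.9500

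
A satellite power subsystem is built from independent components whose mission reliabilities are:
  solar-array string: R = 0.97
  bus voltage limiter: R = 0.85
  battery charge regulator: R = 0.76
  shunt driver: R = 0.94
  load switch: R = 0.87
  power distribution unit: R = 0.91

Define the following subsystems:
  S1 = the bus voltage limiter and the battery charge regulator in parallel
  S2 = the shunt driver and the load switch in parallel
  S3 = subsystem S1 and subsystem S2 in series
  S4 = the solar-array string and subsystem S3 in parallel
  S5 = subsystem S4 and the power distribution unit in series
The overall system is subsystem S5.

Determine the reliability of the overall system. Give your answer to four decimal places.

0.9088

Parallel (bus voltage limiter and battery charge regulator): 1 − (1 − 0.850000)(1 − 0.760000) = 0.964000
Parallel (shunt driver and load switch): 1 − (1 − 0.940000)(1 − 0.870000) = 0.992200
Series ([0.964000] and [0.992200]): 0.964000 × 0.992200 = 0.956481
Parallel (solar-array string and [0.956481]): 1 − (1 − 0.970000)(1 − 0.956481) = 0.998694
Series ([0.998694] and power distribution unit): 0.998694 × 0.910000 = 0.9088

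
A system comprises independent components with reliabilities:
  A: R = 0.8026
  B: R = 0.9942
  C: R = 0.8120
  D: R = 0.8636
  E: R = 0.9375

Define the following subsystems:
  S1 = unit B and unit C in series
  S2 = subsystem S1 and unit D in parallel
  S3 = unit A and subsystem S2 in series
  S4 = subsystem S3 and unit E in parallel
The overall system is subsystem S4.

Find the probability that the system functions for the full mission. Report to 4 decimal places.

Series (B and C): 0.994200 × 0.812000 = 0.807290
Parallel ([0.807290] and D): 1 − (1 − 0.807290)(1 − 0.863600) = 0.973714
Series (A and [0.973714]): 0.802600 × 0.973714 = 0.781503
Parallel ([0.781503] and E): 1 − (1 − 0.781503)(1 − 0.937500) = 0.9863

0.9863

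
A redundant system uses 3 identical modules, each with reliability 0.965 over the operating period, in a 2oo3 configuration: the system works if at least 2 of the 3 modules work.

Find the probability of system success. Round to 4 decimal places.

0.9964

R = Σ_{i=2}^{3} C(3,i) p^i (1−p)^{3−i} with p = 0.965
C(3,2)·0.965^2·0.035^1 = 0.097779
C(3,3)·0.965^3·0.035^0 = 0.898632
Sum = 0.9964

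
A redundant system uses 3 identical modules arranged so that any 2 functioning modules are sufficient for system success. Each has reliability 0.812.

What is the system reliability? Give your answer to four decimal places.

R = Σ_{i=2}^{3} C(3,i) p^i (1−p)^{3−i} with p = 0.812
C(3,2)·0.812^2·0.188^1 = 0.371870
C(3,3)·0.812^3·0.188^0 = 0.535387
Sum = 0.9073

0.9073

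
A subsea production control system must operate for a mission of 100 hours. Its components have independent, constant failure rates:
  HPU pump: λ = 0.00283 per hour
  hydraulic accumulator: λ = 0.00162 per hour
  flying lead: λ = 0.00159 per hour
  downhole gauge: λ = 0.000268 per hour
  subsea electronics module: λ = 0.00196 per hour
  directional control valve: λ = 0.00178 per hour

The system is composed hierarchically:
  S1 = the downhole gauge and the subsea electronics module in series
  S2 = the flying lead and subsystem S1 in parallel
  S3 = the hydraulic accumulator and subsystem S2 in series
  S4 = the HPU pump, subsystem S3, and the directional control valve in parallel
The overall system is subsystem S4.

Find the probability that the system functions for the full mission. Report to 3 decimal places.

0.993

R(HPU pump) = exp(−0.00283 × 100) = 0.75352
R(hydraulic accumulator) = exp(−0.00162 × 100) = 0.85044
R(flying lead) = exp(−0.00159 × 100) = 0.85300
R(downhole gauge) = exp(−0.000268 × 100) = 0.97356
R(subsea electronics module) = exp(−0.00196 × 100) = 0.82201
R(directional control valve) = exp(−0.00178 × 100) = 0.83694
Series (downhole gauge and subsea electronics module): 0.97356 × 0.82201 = 0.80028
Parallel (flying lead and [0.80028]): 1 − (1 − 0.85300)(1 − 0.80028) = 0.97064
Series (hydraulic accumulator and [0.97064]): 0.85044 × 0.97064 = 0.82547
Parallel (HPU pump, [0.82547], and directional control valve): 1 − (1 − 0.75352)(1 − 0.82547)(1 − 0.83694) = 0.993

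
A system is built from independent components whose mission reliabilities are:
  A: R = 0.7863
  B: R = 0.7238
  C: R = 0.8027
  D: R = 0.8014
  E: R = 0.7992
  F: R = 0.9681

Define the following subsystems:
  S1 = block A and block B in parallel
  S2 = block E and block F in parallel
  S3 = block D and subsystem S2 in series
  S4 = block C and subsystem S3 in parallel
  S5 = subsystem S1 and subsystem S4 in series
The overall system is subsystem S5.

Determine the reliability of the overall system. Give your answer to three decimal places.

Parallel (A and B): 1 − (1 − 0.78630)(1 − 0.72380) = 0.94098
Parallel (E and F): 1 − (1 − 0.79920)(1 − 0.96810) = 0.99359
Series (D and [0.99359]): 0.80140 × 0.99359 = 0.79626
Parallel (C and [0.79626]): 1 − (1 − 0.80270)(1 − 0.79626) = 0.95980
Series ([0.94098] and [0.95980]): 0.94098 × 0.95980 = 0.903

0.903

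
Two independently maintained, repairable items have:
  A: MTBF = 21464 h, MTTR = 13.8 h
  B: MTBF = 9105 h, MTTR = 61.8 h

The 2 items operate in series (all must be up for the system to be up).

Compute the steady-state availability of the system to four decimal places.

A(A) = MTBF/(MTBF+MTTR) = 21464/(21464+13.8) = 0.999357
A(B) = MTBF/(MTBF+MTTR) = 9105/(9105+61.8) = 0.993258
Series availability: 0.999357 × 0.993258 = 0.9926

0.9926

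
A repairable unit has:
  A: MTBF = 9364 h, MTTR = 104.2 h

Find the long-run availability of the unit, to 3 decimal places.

0.989

A(A) = MTBF/(MTBF+MTTR) = 9364/(9364+104.2) = 0.989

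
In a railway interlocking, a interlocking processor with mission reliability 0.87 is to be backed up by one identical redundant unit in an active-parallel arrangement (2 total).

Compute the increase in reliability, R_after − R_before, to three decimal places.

0.113

R_before = 0.87
R_after = 1 − (1 − 0.87)^2 = 0.983
ΔR = 0.983 − 0.87 = 0.113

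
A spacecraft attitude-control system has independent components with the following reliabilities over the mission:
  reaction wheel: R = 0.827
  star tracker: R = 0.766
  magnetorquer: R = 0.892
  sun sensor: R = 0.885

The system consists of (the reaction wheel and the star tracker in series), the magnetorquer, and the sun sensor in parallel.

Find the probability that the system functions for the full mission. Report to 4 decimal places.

0.9954

Series (reaction wheel and star tracker): 0.827000 × 0.766000 = 0.633482
Parallel ([0.633482], magnetorquer, and sun sensor): 1 − (1 − 0.633482)(1 − 0.892000)(1 − 0.885000) = 0.9954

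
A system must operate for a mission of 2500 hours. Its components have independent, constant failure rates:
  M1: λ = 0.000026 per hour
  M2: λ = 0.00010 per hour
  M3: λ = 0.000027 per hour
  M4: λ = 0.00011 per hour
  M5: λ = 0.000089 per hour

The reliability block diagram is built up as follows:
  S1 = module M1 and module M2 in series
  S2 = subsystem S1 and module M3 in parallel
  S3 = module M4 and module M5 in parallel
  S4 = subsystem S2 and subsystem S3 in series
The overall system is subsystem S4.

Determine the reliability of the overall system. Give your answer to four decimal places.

0.9352

R(M1) = exp(−0.000026 × 2500) = 0.937067
R(M2) = exp(−0.00010 × 2500) = 0.778801
R(M3) = exp(−0.000027 × 2500) = 0.934728
R(M4) = exp(−0.00011 × 2500) = 0.759572
R(M5) = exp(−0.000089 × 2500) = 0.800515
Series (M1 and M2): 0.937067 × 0.778801 = 0.729789
Parallel ([0.729789] and M3): 1 − (1 − 0.729789)(1 − 0.934728) = 0.982363
Parallel (M4 and M5): 1 − (1 − 0.759572)(1 − 0.800515) = 0.952038
Series ([0.982363] and [0.952038]): 0.982363 × 0.952038 = 0.9352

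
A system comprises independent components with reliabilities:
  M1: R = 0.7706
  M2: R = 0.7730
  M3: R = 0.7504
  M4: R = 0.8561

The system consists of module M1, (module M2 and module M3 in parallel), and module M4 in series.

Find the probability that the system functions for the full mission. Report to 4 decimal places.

Parallel (M2 and M3): 1 − (1 − 0.773000)(1 − 0.750400) = 0.943341
Series (M1, [0.943341], and M4): 0.770600 × 0.943341 × 0.856100 = 0.6223

0.6223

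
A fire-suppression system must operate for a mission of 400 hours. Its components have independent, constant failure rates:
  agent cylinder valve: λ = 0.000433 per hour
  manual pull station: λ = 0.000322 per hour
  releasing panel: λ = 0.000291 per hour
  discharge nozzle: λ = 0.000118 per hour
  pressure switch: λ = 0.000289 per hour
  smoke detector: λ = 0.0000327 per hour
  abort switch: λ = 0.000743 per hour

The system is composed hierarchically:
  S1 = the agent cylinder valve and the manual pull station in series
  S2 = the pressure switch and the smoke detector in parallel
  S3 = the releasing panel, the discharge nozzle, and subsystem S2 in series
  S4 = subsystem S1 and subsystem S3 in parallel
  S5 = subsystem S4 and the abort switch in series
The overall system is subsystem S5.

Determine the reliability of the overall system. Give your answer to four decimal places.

R(agent cylinder valve) = exp(−0.000433 × 400) = 0.840969
R(manual pull station) = exp(−0.000322 × 400) = 0.879150
R(releasing panel) = exp(−0.000291 × 400) = 0.890119
R(discharge nozzle) = exp(−0.000118 × 400) = 0.953897
R(pressure switch) = exp(−0.000289 × 400) = 0.890831
R(smoke detector) = exp(−0.0000327 × 400) = 0.987005
R(abort switch) = exp(−0.000743 × 400) = 0.742895
Series (agent cylinder valve and manual pull station): 0.840969 × 0.879150 = 0.739338
Parallel (pressure switch and smoke detector): 1 − (1 − 0.890831)(1 − 0.987005) = 0.998581
Series (releasing panel, discharge nozzle, and [0.998581]): 0.890119 × 0.953897 × 0.998581 = 0.847877
Parallel ([0.739338] and [0.847877]): 1 − (1 − 0.739338)(1 − 0.847877) = 0.960347
Series ([0.960347] and abort switch): 0.960347 × 0.742895 = 0.7134

0.7134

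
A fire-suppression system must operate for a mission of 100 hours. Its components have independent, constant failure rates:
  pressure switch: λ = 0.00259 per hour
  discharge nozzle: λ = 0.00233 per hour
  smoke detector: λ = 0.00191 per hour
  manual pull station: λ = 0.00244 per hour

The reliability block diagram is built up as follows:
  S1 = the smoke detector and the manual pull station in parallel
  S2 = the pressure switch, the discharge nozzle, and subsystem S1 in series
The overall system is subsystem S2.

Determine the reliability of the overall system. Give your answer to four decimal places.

0.5884

R(pressure switch) = exp(−0.00259 × 100) = 0.771823
R(discharge nozzle) = exp(−0.00233 × 100) = 0.792154
R(smoke detector) = exp(−0.00191 × 100) = 0.826133
R(manual pull station) = exp(−0.00244 × 100) = 0.783488
Parallel (smoke detector and manual pull station): 1 − (1 − 0.826133)(1 − 0.783488) = 0.962356
Series (pressure switch, discharge nozzle, and [0.962356]): 0.771823 × 0.792154 × 0.962356 = 0.5884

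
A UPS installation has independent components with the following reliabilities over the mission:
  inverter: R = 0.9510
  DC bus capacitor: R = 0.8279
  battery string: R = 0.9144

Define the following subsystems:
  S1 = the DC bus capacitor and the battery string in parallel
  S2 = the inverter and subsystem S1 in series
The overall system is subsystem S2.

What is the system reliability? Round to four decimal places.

Parallel (DC bus capacitor and battery string): 1 − (1 − 0.827900)(1 − 0.914400) = 0.985268
Series (inverter and [0.985268]): 0.951000 × 0.985268 = 0.9370

0.9370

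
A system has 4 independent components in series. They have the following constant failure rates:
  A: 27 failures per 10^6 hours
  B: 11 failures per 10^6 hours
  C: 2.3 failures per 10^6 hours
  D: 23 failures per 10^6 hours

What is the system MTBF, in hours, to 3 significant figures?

Series of exponential components: λ_sys = Σ λ_i
λ_sys = 0.000027 + 0.000011 + 0.0000023 + 0.000023 = 6.3300e-05 /h
MTBF = 1 / λ_sys = 15800 h

15800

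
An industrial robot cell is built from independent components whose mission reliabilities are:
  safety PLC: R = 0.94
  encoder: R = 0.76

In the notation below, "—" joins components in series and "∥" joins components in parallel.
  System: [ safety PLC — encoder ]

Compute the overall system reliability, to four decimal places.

0.7144

Series (safety PLC and encoder): 0.940000 × 0.760000 = 0.7144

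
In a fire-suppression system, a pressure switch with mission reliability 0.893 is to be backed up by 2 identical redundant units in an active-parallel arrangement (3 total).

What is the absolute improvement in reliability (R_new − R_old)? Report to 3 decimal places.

0.106

R_before = 0.893
R_after = 1 − (1 − 0.893)^3 = 0.999
ΔR = 0.999 − 0.893 = 0.106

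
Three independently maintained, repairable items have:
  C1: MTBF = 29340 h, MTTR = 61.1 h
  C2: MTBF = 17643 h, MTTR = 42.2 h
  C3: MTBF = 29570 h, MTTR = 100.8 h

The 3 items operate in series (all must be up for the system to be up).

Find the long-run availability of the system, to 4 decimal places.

A(C1) = MTBF/(MTBF+MTTR) = 29340/(29340+61.1) = 0.997922
A(C2) = MTBF/(MTBF+MTTR) = 17643/(17643+42.2) = 0.997614
A(C3) = MTBF/(MTBF+MTTR) = 29570/(29570+100.8) = 0.996603
Series availability: 0.997922 × 0.997614 × 0.996603 = 0.9922

0.9922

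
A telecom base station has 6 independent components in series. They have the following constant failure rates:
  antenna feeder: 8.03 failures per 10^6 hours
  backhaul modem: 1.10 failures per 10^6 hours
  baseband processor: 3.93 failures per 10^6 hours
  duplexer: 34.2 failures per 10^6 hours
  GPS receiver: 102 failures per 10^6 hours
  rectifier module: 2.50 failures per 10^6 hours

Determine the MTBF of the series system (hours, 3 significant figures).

Series of exponential components: λ_sys = Σ λ_i
λ_sys = 0.00000803 + 0.00000110 + 0.00000393 + 0.0000342 + 0.000102 + 0.00000250 = 1.5176e-04 /h
MTBF = 1 / λ_sys = 6590 h

6590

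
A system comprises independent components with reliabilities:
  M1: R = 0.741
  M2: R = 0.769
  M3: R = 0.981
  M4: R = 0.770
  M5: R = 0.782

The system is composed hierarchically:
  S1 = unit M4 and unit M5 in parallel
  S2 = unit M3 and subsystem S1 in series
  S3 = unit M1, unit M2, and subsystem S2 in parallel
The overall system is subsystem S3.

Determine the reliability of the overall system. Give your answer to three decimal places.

0.996

Parallel (M4 and M5): 1 − (1 − 0.77000)(1 − 0.78200) = 0.94986
Series (M3 and [0.94986]): 0.98100 × 0.94986 = 0.93181
Parallel (M1, M2, and [0.93181]): 1 − (1 − 0.74100)(1 − 0.76900)(1 − 0.93181) = 0.996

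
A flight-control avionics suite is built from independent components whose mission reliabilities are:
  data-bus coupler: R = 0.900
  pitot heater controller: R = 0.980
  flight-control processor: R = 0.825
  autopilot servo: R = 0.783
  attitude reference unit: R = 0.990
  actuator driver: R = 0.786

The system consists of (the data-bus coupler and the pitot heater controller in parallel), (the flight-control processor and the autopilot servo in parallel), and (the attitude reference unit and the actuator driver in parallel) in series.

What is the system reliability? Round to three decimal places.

Parallel (data-bus coupler and pitot heater controller): 1 − (1 − 0.90000)(1 − 0.98000) = 0.99800
Parallel (flight-control processor and autopilot servo): 1 − (1 − 0.82500)(1 − 0.78300) = 0.96203
Parallel (attitude reference unit and actuator driver): 1 − (1 − 0.99000)(1 − 0.78600) = 0.99786
Series ([0.99800], [0.96203], and [0.99786]): 0.99800 × 0.96203 × 0.99786 = 0.958

0.958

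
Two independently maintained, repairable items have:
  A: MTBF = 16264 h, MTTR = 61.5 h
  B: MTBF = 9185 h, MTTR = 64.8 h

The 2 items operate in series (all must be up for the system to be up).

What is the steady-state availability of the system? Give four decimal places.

0.9893

A(A) = MTBF/(MTBF+MTTR) = 16264/(16264+61.5) = 0.996233
A(B) = MTBF/(MTBF+MTTR) = 9185/(9185+64.8) = 0.992994
Series availability: 0.996233 × 0.992994 = 0.9893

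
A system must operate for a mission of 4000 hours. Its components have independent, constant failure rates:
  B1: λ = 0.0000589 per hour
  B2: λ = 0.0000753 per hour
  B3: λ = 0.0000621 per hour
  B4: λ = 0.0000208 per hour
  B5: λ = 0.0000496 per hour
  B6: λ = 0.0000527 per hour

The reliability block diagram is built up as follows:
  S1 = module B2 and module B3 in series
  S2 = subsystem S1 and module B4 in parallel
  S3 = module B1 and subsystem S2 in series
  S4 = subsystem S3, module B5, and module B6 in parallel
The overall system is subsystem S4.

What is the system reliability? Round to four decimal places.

0.9919

R(B1) = exp(−0.0000589 × 4000) = 0.790097
R(B2) = exp(−0.0000753 × 4000) = 0.739930
R(B3) = exp(−0.0000621 × 4000) = 0.780048
R(B4) = exp(−0.0000208 × 4000) = 0.920167
R(B5) = exp(−0.0000496 × 4000) = 0.820042
R(B6) = exp(−0.0000527 × 4000) = 0.809936
Series (B2 and B3): 0.739930 × 0.780048 = 0.577181
Parallel ([0.577181] and B4): 1 − (1 − 0.577181)(1 − 0.920167) = 0.966245
Series (B1 and [0.966245]): 0.790097 × 0.966245 = 0.763427
Parallel ([0.763427], B5, and B6): 1 − (1 − 0.763427)(1 − 0.820042)(1 − 0.809936) = 0.9919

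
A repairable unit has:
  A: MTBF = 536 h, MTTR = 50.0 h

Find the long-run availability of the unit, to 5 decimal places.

0.91468

A(A) = MTBF/(MTBF+MTTR) = 536/(536+50.0) = 0.91468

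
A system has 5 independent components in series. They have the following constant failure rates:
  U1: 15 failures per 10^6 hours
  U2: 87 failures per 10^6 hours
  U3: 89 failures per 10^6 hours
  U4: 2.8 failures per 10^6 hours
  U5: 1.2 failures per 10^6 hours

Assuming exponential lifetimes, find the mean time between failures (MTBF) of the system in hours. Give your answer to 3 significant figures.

Series of exponential components: λ_sys = Σ λ_i
λ_sys = 0.000015 + 0.000087 + 0.000089 + 0.0000028 + 0.0000012 = 1.9500e-04 /h
MTBF = 1 / λ_sys = 5130 h

5130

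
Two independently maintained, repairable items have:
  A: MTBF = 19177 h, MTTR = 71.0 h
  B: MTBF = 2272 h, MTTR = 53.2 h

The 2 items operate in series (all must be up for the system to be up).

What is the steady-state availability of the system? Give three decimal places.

0.974

A(A) = MTBF/(MTBF+MTTR) = 19177/(19177+71.0) = 0.996311
A(B) = MTBF/(MTBF+MTTR) = 2272/(2272+53.2) = 0.977120
Series availability: 0.996311 × 0.977120 = 0.974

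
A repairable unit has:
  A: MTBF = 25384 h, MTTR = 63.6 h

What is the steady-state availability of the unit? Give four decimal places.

A(A) = MTBF/(MTBF+MTTR) = 25384/(25384+63.6) = 0.9975

0.9975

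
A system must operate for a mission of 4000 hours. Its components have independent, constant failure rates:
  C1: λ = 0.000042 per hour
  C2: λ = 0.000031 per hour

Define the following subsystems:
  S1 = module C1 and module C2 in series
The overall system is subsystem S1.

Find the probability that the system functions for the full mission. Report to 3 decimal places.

0.747

R(C1) = exp(−0.000042 × 4000) = 0.84535
R(C2) = exp(−0.000031 × 4000) = 0.88338
Series (C1 and C2): 0.84535 × 0.88338 = 0.747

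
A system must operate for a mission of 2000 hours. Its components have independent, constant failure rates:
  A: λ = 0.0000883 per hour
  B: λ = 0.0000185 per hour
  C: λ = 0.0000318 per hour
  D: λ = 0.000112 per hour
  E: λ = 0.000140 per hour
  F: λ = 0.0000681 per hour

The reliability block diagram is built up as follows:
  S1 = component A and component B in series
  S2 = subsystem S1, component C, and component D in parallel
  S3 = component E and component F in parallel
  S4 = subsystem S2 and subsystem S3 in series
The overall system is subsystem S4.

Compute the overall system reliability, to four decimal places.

R(A) = exp(−0.0000883 × 2000) = 0.838115
R(B) = exp(−0.0000185 × 2000) = 0.963676
R(C) = exp(−0.0000318 × 2000) = 0.938380
R(D) = exp(−0.000112 × 2000) = 0.799315
R(E) = exp(−0.000140 × 2000) = 0.755784
R(F) = exp(−0.0000681 × 2000) = 0.872668
Series (A and B): 0.838115 × 0.963676 = 0.807671
Parallel ([0.807671], C, and D): 1 − (1 − 0.807671)(1 − 0.938380)(1 − 0.799315) = 0.997622
Parallel (E and F): 1 − (1 − 0.755784)(1 − 0.872668) = 0.968903
Series ([0.997622] and [0.968903]): 0.997622 × 0.968903 = 0.9666

0.9666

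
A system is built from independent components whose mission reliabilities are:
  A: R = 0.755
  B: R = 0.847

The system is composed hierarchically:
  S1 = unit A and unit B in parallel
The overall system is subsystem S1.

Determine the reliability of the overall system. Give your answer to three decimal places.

Parallel (A and B): 1 − (1 − 0.75500)(1 − 0.84700) = 0.963

0.963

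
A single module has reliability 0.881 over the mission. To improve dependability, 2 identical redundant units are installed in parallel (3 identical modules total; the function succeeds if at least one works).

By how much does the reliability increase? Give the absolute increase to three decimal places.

R_before = 0.881
R_after = 1 − (1 − 0.881)^3 = 0.998
ΔR = 0.998 − 0.881 = 0.117

0.117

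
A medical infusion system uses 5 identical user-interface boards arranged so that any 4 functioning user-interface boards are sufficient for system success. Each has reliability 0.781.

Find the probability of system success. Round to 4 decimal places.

0.6980

R = Σ_{i=4}^{5} C(5,i) p^i (1−p)^{5−i} with p = 0.781
C(5,4)·0.781^4·0.219^1 = 0.407397
C(5,5)·0.781^5·0.219^0 = 0.290573
Sum = 0.6980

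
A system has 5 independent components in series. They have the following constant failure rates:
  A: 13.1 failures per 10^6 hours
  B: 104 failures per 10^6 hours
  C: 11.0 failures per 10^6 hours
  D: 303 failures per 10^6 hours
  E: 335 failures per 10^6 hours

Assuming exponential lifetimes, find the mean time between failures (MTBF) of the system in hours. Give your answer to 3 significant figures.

1310

Series of exponential components: λ_sys = Σ λ_i
λ_sys = 0.0000131 + 0.000104 + 0.0000110 + 0.000303 + 0.000335 = 7.6610e-04 /h
MTBF = 1 / λ_sys = 1310 h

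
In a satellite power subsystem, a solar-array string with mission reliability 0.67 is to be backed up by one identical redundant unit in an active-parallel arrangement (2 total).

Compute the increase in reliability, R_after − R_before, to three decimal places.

0.221

R_before = 0.67
R_after = 1 − (1 − 0.67)^2 = 0.891
ΔR = 0.891 − 0.67 = 0.221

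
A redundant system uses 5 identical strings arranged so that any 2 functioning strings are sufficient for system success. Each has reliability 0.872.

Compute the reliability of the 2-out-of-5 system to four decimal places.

R = Σ_{i=2}^{5} C(5,i) p^i (1−p)^{5−i} with p = 0.872
C(5,2)·0.872^2·0.128^3 = 0.015946
C(5,3)·0.872^3·0.128^2 = 0.108635
C(5,4)·0.872^4·0.128^1 = 0.370038
C(5,5)·0.872^5·0.128^0 = 0.504176
Sum = 0.9988

0.9988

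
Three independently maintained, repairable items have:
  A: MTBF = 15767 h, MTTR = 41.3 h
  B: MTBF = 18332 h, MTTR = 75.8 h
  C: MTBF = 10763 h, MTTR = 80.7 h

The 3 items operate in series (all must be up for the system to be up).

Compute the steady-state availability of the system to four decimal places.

A(A) = MTBF/(MTBF+MTTR) = 15767/(15767+41.3) = 0.997387
A(B) = MTBF/(MTBF+MTTR) = 18332/(18332+75.8) = 0.995882
A(C) = MTBF/(MTBF+MTTR) = 10763/(10763+80.7) = 0.992558
Series availability: 0.997387 × 0.995882 × 0.992558 = 0.9859

0.9859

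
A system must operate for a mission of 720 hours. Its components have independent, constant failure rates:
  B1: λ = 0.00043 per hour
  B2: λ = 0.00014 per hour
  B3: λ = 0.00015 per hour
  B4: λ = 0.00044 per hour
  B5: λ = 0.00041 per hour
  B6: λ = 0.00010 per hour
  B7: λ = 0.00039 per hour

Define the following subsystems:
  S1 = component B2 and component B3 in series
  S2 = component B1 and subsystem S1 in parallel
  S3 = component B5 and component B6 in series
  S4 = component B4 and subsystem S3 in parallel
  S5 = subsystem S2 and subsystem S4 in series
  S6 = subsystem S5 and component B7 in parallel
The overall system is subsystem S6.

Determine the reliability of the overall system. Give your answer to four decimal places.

R(B1) = exp(−0.00043 × 720) = 0.733740
R(B2) = exp(−0.00014 × 720) = 0.904114
R(B3) = exp(−0.00015 × 720) = 0.897628
R(B4) = exp(−0.00044 × 720) = 0.728476
R(B5) = exp(−0.00041 × 720) = 0.744383
R(B6) = exp(−0.00010 × 720) = 0.930531
R(B7) = exp(−0.00039 × 720) = 0.755179
Series (B2 and B3): 0.904114 × 0.897628 = 0.811558
Parallel (B1 and [0.811558]): 1 − (1 − 0.733740)(1 − 0.811558) = 0.949825
Series (B5 and B6): 0.744383 × 0.930531 = 0.692671
Parallel (B4 and [0.692671]): 1 − (1 − 0.728476)(1 − 0.692671) = 0.916553
Series ([0.949825] and [0.916553]): 0.949825 × 0.916553 = 0.870565
Parallel ([0.870565] and B7): 1 − (1 − 0.870565)(1 − 0.755179) = 0.9683

0.9683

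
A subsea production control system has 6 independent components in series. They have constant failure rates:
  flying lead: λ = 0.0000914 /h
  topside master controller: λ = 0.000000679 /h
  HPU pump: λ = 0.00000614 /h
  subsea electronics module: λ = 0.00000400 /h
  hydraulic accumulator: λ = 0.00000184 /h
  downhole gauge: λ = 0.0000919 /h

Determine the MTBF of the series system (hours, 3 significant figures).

Series of exponential components: λ_sys = Σ λ_i
λ_sys = 0.0000914 + 0.000000679 + 0.00000614 + 0.00000400 + 0.00000184 + 0.0000919 = 1.9596e-04 /h
MTBF = 1 / λ_sys = 5100 h

5100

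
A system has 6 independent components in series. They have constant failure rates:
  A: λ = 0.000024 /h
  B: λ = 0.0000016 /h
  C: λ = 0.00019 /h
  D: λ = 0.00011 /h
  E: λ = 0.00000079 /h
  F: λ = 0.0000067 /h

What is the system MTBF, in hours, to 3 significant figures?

3000

Series of exponential components: λ_sys = Σ λ_i
λ_sys = 0.000024 + 0.0000016 + 0.00019 + 0.00011 + 0.00000079 + 0.0000067 = 3.3309e-04 /h
MTBF = 1 / λ_sys = 3000 h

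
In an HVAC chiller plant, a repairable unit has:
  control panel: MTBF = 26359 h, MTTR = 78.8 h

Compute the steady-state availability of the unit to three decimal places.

A(control panel) = MTBF/(MTBF+MTTR) = 26359/(26359+78.8) = 0.997

0.997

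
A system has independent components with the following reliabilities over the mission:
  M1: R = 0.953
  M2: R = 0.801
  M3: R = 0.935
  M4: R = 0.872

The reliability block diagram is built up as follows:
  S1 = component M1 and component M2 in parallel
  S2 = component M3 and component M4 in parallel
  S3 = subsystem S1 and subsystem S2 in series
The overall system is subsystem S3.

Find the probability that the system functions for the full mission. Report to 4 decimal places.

0.9824

Parallel (M1 and M2): 1 − (1 − 0.953000)(1 − 0.801000) = 0.990647
Parallel (M3 and M4): 1 − (1 − 0.935000)(1 − 0.872000) = 0.991680
Series ([0.990647] and [0.991680]): 0.990647 × 0.991680 = 0.9824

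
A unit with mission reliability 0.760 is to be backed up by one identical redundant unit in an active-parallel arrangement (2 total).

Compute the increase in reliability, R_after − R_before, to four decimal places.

R_before = 0.760
R_after = 1 − (1 − 0.760)^2 = 0.9424
ΔR = 0.9424 − 0.760 = 0.1824

0.1824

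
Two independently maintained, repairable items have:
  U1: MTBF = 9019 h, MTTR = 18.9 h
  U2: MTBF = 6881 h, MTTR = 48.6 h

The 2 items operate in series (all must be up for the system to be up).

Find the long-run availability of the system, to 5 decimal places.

0.99091

A(U1) = MTBF/(MTBF+MTTR) = 9019/(9019+18.9) = 0.997909
A(U2) = MTBF/(MTBF+MTTR) = 6881/(6881+48.6) = 0.992987
Series availability: 0.997909 × 0.992987 = 0.99091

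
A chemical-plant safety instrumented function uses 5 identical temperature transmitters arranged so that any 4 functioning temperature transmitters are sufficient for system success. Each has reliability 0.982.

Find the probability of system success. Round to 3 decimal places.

0.997

R = Σ_{i=4}^{5} C(5,i) p^i (1−p)^{5−i} with p = 0.982
C(5,4)·0.982^4·0.018^1 = 0.08369
C(5,5)·0.982^5·0.018^0 = 0.91318
Sum = 0.997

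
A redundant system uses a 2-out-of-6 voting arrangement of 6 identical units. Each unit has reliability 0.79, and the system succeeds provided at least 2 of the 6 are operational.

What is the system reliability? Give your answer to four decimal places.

0.9980

R = Σ_{i=2}^{6} C(6,i) p^i (1−p)^{6−i} with p = 0.79
C(6,2)·0.79^2·0.21^4 = 0.018206
C(6,3)·0.79^3·0.21^3 = 0.091321
C(6,4)·0.79^4·0.21^2 = 0.257655
C(6,5)·0.79^5·0.21^1 = 0.387709
C(6,6)·0.79^6·0.21^0 = 0.243087
Sum = 0.9980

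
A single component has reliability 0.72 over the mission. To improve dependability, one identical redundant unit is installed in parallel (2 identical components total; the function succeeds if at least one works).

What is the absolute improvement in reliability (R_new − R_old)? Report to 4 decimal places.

R_before = 0.72
R_after = 1 − (1 − 0.72)^2 = 0.9216
ΔR = 0.9216 − 0.72 = 0.2016

0.2016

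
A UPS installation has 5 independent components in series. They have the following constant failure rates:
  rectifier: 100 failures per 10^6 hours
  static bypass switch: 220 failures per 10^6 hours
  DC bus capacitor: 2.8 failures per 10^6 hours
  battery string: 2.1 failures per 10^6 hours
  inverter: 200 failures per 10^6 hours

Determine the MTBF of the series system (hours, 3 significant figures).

1910

Series of exponential components: λ_sys = Σ λ_i
λ_sys = 0.00010 + 0.00022 + 0.0000028 + 0.0000021 + 0.00020 = 5.2490e-04 /h
MTBF = 1 / λ_sys = 1910 h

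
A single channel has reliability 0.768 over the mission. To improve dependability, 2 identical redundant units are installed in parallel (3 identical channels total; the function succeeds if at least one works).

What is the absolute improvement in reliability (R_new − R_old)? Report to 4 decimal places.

0.2195

R_before = 0.768
R_after = 1 − (1 − 0.768)^3 = 0.9875
ΔR = 0.9875 − 0.768 = 0.2195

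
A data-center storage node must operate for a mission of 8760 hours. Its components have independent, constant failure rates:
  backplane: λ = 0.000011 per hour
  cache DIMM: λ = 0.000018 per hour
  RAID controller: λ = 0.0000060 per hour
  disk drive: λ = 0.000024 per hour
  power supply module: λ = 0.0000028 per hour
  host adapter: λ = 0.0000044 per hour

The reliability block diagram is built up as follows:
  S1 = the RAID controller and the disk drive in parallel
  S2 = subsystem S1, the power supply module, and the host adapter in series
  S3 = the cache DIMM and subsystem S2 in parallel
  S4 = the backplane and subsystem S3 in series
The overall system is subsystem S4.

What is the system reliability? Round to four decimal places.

R(backplane) = exp(−0.000011 × 8760) = 0.908137
R(cache DIMM) = exp(−0.000018 × 8760) = 0.854123
R(RAID controller) = exp(−0.0000060 × 8760) = 0.948797
R(disk drive) = exp(−0.000024 × 8760) = 0.810390
R(power supply module) = exp(−0.0000028 × 8760) = 0.975770
R(host adapter) = exp(−0.0000044 × 8760) = 0.962189
Parallel (RAID controller and disk drive): 1 − (1 − 0.948797)(1 − 0.810390) = 0.990291
Series ([0.990291], power supply module, and host adapter): 0.990291 × 0.975770 × 0.962189 = 0.929760
Parallel (cache DIMM and [0.929760]): 1 − (1 − 0.854123)(1 − 0.929760) = 0.989754
Series (backplane and [0.989754]): 0.908137 × 0.989754 = 0.8988

0.8988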